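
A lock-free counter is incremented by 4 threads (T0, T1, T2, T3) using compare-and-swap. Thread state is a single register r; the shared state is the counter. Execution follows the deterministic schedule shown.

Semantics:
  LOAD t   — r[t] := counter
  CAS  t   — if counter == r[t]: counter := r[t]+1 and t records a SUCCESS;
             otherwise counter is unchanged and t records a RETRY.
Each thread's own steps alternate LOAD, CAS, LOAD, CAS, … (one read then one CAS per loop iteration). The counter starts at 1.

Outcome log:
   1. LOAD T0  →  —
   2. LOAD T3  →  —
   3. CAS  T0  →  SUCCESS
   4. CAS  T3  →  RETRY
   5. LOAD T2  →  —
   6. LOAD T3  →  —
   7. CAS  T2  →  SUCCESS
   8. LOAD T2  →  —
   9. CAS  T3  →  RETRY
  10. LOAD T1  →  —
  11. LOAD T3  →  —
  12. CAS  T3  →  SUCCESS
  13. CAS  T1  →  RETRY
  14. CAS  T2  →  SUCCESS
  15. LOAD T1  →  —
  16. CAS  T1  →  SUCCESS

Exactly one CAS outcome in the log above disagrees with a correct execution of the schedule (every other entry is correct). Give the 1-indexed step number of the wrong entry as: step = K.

Correct run:
1. LOAD T0 → mem=1 r[T0]=1 [LOAD]
2. LOAD T3 → mem=1 r[T3]=1 [LOAD]
3. CAS T0 → mem=2 r[T0]=1 [OK]
4. CAS T3 → mem=2 r[T3]=1 [RETRY]
5. LOAD T2 → mem=2 r[T2]=2 [LOAD]
6. LOAD T3 → mem=2 r[T3]=2 [LOAD]
7. CAS T2 → mem=3 r[T2]=2 [OK]
8. LOAD T2 → mem=3 r[T2]=3 [LOAD]
9. CAS T3 → mem=3 r[T3]=2 [RETRY]
10. LOAD T1 → mem=3 r[T1]=3 [LOAD]
11. LOAD T3 → mem=3 r[T3]=3 [LOAD]
12. CAS T3 → mem=4 r[T3]=3 [OK]
13. CAS T1 → mem=4 r[T1]=3 [RETRY]
14. CAS T2 → mem=4 r[T2]=3 [RETRY]
15. LOAD T1 → mem=4 r[T1]=4 [LOAD]
16. CAS T1 → mem=5 r[T1]=4 [OK]
Mismatch at 14.

step = 14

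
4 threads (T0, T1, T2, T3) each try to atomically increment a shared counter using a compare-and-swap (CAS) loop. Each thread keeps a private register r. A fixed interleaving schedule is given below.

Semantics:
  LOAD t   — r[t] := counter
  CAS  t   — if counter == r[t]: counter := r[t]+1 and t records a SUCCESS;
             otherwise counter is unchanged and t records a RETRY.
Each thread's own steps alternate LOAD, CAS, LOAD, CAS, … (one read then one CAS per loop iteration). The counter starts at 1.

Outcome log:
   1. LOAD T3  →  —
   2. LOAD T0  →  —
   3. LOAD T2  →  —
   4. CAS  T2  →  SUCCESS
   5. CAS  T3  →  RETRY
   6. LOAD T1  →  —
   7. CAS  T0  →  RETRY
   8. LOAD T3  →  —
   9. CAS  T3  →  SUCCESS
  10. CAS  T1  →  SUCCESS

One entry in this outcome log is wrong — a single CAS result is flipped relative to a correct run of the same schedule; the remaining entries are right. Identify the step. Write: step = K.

Re-executing:
[1] T3.load  rd  (counter 1, T3.r 1)
[2] T0.load  rd  (counter 1, T0.r 1)
[3] T2.load  rd  (counter 1, T2.r 1)
[4] T2.cas  hit  (counter 2, T2.r 1)
[5] T3.cas  miss  (counter 2, T3.r 1)
[6] T1.load  rd  (counter 2, T1.r 2)
[7] T0.cas  miss  (counter 2, T0.r 1)
[8] T3.load  rd  (counter 2, T3.r 2)
[9] T3.cas  hit  (counter 3, T3.r 2)
[10] T1.cas  miss  (counter 3, T1.r 2)
Log disagrees first at step 10.

step = 10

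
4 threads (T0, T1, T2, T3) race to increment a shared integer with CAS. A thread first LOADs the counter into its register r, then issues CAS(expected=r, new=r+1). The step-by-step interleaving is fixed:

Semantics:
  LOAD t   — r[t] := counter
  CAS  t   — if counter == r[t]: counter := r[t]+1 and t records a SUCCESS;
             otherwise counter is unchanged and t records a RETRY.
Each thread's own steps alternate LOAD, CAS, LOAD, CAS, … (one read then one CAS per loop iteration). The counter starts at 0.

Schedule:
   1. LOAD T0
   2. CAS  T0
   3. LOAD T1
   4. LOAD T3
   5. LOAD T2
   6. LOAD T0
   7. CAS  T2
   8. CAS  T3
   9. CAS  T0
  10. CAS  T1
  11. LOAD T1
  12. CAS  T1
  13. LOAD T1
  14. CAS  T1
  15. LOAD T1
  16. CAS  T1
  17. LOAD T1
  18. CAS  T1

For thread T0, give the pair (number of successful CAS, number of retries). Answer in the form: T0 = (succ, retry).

T0 = (1, 1)

T0 LOAD — after: cnt=0, r=0 — load
T0 CAS — after: cnt=1, r=0 — ok
T1 LOAD — after: cnt=1, r=1 — load
T3 LOAD — after: cnt=1, r=1 — load
T2 LOAD — after: cnt=1, r=1 — load
T0 LOAD — after: cnt=1, r=1 — load
T2 CAS — after: cnt=2, r=1 — ok
T3 CAS — after: cnt=2, r=1 — retry
T0 CAS — after: cnt=2, r=1 — retry
T1 CAS — after: cnt=2, r=1 — retry
T1 LOAD — after: cnt=2, r=2 — load
T1 CAS — after: cnt=3, r=2 — ok
T1 LOAD — after: cnt=3, r=3 — load
T1 CAS — after: cnt=4, r=3 — ok
T1 LOAD — after: cnt=4, r=4 — load
T1 CAS — after: cnt=5, r=4 — ok
T1 LOAD — after: cnt=5, r=5 — load
T1 CAS — after: cnt=6, r=5 — ok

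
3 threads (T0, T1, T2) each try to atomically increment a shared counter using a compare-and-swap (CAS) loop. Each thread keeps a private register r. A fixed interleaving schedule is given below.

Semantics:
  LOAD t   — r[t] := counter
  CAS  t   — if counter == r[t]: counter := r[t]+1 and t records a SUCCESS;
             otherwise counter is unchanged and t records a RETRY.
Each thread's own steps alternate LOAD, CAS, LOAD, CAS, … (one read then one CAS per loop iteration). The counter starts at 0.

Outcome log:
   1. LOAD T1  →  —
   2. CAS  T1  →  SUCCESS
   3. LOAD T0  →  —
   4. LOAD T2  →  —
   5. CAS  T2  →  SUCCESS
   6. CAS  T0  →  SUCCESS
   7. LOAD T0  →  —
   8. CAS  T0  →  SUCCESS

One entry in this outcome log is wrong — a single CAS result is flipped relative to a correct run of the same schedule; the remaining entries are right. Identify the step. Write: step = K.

step = 6

Correct run:
[1] T1.load  rd  (counter 0, T1.r 0)
[2] T1.cas  hit  (counter 1, T1.r 0)
[3] T0.load  rd  (counter 1, T0.r 1)
[4] T2.load  rd  (counter 1, T2.r 1)
[5] T2.cas  hit  (counter 2, T2.r 1)
[6] T0.cas  miss  (counter 2, T0.r 1)
[7] T0.load  rd  (counter 2, T0.r 2)
[8] T0.cas  hit  (counter 3, T0.r 2)
Log disagrees first at step 6.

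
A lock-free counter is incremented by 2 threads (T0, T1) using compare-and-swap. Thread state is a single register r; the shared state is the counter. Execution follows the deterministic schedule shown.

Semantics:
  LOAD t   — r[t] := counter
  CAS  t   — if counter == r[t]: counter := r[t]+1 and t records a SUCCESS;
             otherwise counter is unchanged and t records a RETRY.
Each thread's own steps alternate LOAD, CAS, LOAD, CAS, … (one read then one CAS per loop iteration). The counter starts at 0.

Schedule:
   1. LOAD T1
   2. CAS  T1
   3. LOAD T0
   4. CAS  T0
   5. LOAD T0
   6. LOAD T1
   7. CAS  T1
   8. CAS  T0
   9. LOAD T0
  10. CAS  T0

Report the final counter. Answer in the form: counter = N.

   1) LOAD T1:  M=0  r_T1=0
   2) CAS  T1:  M=1  r_T1=0 ✓
   3) LOAD T0:  M=1  r_T0=1
   4) CAS  T0:  M=2  r_T0=1 ✓
   5) LOAD T0:  M=2  r_T0=2
   6) LOAD T1:  M=2  r_T1=2
   7) CAS  T1:  M=3  r_T1=2 ✓
   8) CAS  T0:  M=3  r_T0=2 ✗
   9) LOAD T0:  M=3  r_T0=3
  10) CAS  T0:  M=4  r_T0=3 ✓

counter = 4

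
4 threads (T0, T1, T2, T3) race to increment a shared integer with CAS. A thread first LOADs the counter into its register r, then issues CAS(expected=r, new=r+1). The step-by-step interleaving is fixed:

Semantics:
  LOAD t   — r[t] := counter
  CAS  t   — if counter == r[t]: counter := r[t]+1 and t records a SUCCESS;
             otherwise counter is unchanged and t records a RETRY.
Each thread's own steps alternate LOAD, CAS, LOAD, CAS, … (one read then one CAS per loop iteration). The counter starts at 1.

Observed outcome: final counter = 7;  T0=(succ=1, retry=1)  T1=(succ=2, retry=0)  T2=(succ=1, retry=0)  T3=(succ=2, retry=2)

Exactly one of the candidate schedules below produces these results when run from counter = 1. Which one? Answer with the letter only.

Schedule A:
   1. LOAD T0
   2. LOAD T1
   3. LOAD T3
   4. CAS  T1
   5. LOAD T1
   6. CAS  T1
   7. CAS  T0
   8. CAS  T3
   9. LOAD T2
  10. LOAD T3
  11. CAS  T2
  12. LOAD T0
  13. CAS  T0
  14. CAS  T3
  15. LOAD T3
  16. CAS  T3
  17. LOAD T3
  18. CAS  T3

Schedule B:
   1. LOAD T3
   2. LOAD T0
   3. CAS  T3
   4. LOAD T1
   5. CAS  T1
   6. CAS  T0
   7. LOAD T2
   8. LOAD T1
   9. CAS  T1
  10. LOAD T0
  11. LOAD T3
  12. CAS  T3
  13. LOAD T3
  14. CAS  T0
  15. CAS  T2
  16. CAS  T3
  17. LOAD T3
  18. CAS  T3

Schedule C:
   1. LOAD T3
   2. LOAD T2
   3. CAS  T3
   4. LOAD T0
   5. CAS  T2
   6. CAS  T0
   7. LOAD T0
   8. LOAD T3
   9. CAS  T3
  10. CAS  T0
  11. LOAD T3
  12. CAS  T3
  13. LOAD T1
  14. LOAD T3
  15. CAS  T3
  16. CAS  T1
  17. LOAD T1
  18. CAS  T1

A

Simulating candidate A:
T0 LOAD — after: cnt=1, r=1 — load
T1 LOAD — after: cnt=1, r=1 — load
T3 LOAD — after: cnt=1, r=1 — load
T1 CAS — after: cnt=2, r=1 — ok
T1 LOAD — after: cnt=2, r=2 — load
T1 CAS — after: cnt=3, r=2 — ok
T0 CAS — after: cnt=3, r=1 — retry
T3 CAS — after: cnt=3, r=1 — retry
T2 LOAD — after: cnt=3, r=3 — load
T3 LOAD — after: cnt=3, r=3 — load
T2 CAS — after: cnt=4, r=3 — ok
T0 LOAD — after: cnt=4, r=4 — load
T0 CAS — after: cnt=5, r=4 — ok
T3 CAS — after: cnt=5, r=3 — retry
T3 LOAD — after: cnt=5, r=5 — load
T3 CAS — after: cnt=6, r=5 — ok
T3 LOAD — after: cnt=6, r=6 — load
T3 CAS — after: cnt=7, r=6 — ok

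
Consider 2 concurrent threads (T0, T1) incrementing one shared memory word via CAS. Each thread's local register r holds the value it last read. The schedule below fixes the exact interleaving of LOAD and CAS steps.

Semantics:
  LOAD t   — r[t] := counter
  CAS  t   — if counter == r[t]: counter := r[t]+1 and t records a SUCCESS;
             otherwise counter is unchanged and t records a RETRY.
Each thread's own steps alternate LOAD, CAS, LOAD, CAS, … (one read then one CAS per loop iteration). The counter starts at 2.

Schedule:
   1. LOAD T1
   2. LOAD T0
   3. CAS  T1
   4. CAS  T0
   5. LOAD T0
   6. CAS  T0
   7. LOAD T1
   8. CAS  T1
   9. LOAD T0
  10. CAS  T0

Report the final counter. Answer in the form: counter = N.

#1 T1 reads 2
#2 T0 reads 2
#3 T1 CAS(2→3) writes; counter now 3
#4 T0 CAS(2→3) fails; counter now 3
#5 T0 reads 3
#6 T0 CAS(3→4) writes; counter now 4
#7 T1 reads 4
#8 T1 CAS(4→5) writes; counter now 5
#9 T0 reads 5
#10 T0 CAS(5→6) writes; counter now 6

counter = 6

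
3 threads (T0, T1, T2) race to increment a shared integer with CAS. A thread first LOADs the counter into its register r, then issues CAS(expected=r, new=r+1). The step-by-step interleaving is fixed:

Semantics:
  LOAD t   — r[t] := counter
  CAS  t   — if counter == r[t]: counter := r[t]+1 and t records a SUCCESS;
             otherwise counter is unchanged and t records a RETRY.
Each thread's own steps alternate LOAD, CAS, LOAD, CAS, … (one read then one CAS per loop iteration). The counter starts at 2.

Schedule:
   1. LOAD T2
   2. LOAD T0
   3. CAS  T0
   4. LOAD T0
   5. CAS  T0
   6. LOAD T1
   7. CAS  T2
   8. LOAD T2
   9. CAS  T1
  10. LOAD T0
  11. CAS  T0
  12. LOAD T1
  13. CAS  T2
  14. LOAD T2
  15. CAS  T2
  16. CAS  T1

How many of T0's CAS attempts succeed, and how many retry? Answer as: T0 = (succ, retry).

   1) LOAD T2:  M=2  r_T2=2
   2) LOAD T0:  M=2  r_T0=2
   3) CAS  T0:  M=3  r_T0=2 ✓
   4) LOAD T0:  M=3  r_T0=3
   5) CAS  T0:  M=4  r_T0=3 ✓
   6) LOAD T1:  M=4  r_T1=4
   7) CAS  T2:  M=4  r_T2=2 ✗
   8) LOAD T2:  M=4  r_T2=4
   9) CAS  T1:  M=5  r_T1=4 ✓
  10) LOAD T0:  M=5  r_T0=5
  11) CAS  T0:  M=6  r_T0=5 ✓
  12) LOAD T1:  M=6  r_T1=6
  13) CAS  T2:  M=6  r_T2=4 ✗
  14) LOAD T2:  M=6  r_T2=6
  15) CAS  T2:  M=7  r_T2=6 ✓
  16) CAS  T1:  M=7  r_T1=6 ✗

T0 = (3, 0)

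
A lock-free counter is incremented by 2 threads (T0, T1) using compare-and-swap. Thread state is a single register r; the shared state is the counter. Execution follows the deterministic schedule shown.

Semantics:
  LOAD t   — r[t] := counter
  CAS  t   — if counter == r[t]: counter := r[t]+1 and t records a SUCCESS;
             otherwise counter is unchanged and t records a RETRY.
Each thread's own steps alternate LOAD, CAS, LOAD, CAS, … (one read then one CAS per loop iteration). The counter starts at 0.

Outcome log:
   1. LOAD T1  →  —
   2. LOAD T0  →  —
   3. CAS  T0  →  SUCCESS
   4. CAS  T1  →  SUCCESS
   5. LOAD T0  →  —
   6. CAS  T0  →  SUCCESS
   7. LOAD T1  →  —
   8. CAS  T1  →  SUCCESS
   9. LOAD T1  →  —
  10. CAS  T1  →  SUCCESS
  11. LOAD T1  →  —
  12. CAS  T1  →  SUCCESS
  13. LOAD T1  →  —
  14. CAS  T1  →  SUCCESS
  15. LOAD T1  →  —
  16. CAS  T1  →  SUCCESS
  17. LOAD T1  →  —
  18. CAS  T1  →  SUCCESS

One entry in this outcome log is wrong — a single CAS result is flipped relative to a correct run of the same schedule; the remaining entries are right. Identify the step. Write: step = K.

step = 4

Reference trace:
[1] T1.load  rd  (counter 0, T1.r 0)
[2] T0.load  rd  (counter 0, T0.r 0)
[3] T0.cas  hit  (counter 1, T0.r 0)
[4] T1.cas  miss  (counter 1, T1.r 0)
[5] T0.load  rd  (counter 1, T0.r 1)
[6] T0.cas  hit  (counter 2, T0.r 1)
[7] T1.load  rd  (counter 2, T1.r 2)
[8] T1.cas  hit  (counter 3, T1.r 2)
[9] T1.load  rd  (counter 3, T1.r 3)
[10] T1.cas  hit  (counter 4, T1.r 3)
[11] T1.load  rd  (counter 4, T1.r 4)
[12] T1.cas  hit  (counter 5, T1.r 4)
[13] T1.load  rd  (counter 5, T1.r 5)
[14] T1.cas  hit  (counter 6, T1.r 5)
[15] T1.load  rd  (counter 6, T1.r 6)
[16] T1.cas  hit  (counter 7, T1.r 6)
[17] T1.load  rd  (counter 7, T1.r 7)
[18] T1.cas  hit  (counter 8, T1.r 7)
Flip is step 4.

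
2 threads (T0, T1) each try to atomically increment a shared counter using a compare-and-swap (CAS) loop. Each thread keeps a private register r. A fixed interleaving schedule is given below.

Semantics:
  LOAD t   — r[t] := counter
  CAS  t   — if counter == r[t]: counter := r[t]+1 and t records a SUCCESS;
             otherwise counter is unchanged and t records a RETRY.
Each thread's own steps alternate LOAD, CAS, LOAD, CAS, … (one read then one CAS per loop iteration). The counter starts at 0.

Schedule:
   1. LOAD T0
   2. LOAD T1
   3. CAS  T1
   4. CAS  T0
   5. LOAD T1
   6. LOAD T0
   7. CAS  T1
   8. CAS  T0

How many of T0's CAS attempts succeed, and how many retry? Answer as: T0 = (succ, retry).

T0 = (0, 2)

1. LOAD T0 → mem=0 r[T0]=0 [LOAD]
2. LOAD T1 → mem=0 r[T1]=0 [LOAD]
3. CAS T1 → mem=1 r[T1]=0 [OK]
4. CAS T0 → mem=1 r[T0]=0 [RETRY]
5. LOAD T1 → mem=1 r[T1]=1 [LOAD]
6. LOAD T0 → mem=1 r[T0]=1 [LOAD]
7. CAS T1 → mem=2 r[T1]=1 [OK]
8. CAS T0 → mem=2 r[T0]=1 [RETRY]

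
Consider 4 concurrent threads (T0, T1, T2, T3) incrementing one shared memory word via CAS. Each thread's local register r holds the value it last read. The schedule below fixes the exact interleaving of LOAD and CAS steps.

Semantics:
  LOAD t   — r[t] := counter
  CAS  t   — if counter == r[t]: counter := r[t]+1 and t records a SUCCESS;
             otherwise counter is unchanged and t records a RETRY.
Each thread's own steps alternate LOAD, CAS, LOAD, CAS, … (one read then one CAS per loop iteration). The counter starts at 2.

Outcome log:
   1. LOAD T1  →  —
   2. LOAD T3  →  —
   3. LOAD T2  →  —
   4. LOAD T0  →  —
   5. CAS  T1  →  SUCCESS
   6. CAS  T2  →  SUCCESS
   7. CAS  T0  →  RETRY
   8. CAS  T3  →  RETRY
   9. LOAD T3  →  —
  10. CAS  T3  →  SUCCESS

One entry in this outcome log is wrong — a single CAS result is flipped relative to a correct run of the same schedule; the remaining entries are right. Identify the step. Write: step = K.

Re-executing:
step 1: T1 LOAD ⇒ load; ctr=2 reg=2
step 2: T3 LOAD ⇒ load; ctr=2 reg=2
step 3: T2 LOAD ⇒ load; ctr=2 reg=2
step 4: T0 LOAD ⇒ load; ctr=2 reg=2
step 5: T1 CAS ⇒ ok; ctr=3 reg=2
step 6: T2 CAS ⇒ retry; ctr=3 reg=2
step 7: T0 CAS ⇒ retry; ctr=3 reg=2
step 8: T3 CAS ⇒ retry; ctr=3 reg=2
step 9: T3 LOAD ⇒ load; ctr=3 reg=3
step 10: T3 CAS ⇒ ok; ctr=4 reg=3
Flip is step 6.

step = 6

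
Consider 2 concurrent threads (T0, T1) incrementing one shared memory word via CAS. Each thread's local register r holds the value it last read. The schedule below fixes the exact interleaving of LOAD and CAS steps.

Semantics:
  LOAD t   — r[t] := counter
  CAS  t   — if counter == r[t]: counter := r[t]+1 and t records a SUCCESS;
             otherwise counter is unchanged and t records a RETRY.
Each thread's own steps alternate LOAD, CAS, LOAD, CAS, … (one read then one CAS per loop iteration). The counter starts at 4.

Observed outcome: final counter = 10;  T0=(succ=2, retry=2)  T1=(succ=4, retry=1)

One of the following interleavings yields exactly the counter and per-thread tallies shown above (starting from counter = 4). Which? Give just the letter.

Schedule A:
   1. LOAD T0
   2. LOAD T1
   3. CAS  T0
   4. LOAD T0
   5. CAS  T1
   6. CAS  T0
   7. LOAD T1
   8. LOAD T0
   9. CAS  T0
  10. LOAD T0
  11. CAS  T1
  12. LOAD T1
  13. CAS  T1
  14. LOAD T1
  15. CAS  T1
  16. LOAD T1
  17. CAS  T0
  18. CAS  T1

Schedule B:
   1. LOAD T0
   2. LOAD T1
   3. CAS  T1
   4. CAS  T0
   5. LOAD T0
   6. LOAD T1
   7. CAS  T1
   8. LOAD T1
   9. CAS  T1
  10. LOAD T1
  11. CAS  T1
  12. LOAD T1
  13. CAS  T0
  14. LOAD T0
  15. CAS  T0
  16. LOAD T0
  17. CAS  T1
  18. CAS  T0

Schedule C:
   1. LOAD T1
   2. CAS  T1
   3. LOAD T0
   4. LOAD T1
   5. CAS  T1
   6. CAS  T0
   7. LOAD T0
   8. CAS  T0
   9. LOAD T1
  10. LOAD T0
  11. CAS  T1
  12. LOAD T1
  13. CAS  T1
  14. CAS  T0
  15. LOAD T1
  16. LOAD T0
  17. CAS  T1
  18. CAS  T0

Simulating candidate B:
1. LOAD T0 → mem=4 r[T0]=4 [LOAD]
2. LOAD T1 → mem=4 r[T1]=4 [LOAD]
3. CAS T1 → mem=5 r[T1]=4 [OK]
4. CAS T0 → mem=5 r[T0]=4 [RETRY]
5. LOAD T0 → mem=5 r[T0]=5 [LOAD]
6. LOAD T1 → mem=5 r[T1]=5 [LOAD]
7. CAS T1 → mem=6 r[T1]=5 [OK]
8. LOAD T1 → mem=6 r[T1]=6 [LOAD]
9. CAS T1 → mem=7 r[T1]=6 [OK]
10. LOAD T1 → mem=7 r[T1]=7 [LOAD]
11. CAS T1 → mem=8 r[T1]=7 [OK]
12. LOAD T1 → mem=8 r[T1]=8 [LOAD]
13. CAS T0 → mem=8 r[T0]=5 [RETRY]
14. LOAD T0 → mem=8 r[T0]=8 [LOAD]
15. CAS T0 → mem=9 r[T0]=8 [OK]
16. LOAD T0 → mem=9 r[T0]=9 [LOAD]
17. CAS T1 → mem=9 r[T1]=8 [RETRY]
18. CAS T0 → mem=10 r[T0]=9 [OK]

B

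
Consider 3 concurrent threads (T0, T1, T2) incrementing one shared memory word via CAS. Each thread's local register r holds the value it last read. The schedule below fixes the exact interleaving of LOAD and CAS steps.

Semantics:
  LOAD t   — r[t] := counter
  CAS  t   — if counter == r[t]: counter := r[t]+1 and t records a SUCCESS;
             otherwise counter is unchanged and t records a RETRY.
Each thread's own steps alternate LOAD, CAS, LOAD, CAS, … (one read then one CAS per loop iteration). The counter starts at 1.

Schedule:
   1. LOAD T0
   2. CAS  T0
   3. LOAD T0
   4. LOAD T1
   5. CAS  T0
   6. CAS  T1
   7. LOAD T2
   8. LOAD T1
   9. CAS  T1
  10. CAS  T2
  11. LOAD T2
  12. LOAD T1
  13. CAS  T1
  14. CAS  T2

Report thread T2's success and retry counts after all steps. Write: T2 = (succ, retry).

1. LOAD T0 → mem=1 r[T0]=1 [LOAD]
2. CAS T0 → mem=2 r[T0]=1 [OK]
3. LOAD T0 → mem=2 r[T0]=2 [LOAD]
4. LOAD T1 → mem=2 r[T1]=2 [LOAD]
5. CAS T0 → mem=3 r[T0]=2 [OK]
6. CAS T1 → mem=3 r[T1]=2 [RETRY]
7. LOAD T2 → mem=3 r[T2]=3 [LOAD]
8. LOAD T1 → mem=3 r[T1]=3 [LOAD]
9. CAS T1 → mem=4 r[T1]=3 [OK]
10. CAS T2 → mem=4 r[T2]=3 [RETRY]
11. LOAD T2 → mem=4 r[T2]=4 [LOAD]
12. LOAD T1 → mem=4 r[T1]=4 [LOAD]
13. CAS T1 → mem=5 r[T1]=4 [OK]
14. CAS T2 → mem=5 r[T2]=4 [RETRY]

T2 = (0, 2)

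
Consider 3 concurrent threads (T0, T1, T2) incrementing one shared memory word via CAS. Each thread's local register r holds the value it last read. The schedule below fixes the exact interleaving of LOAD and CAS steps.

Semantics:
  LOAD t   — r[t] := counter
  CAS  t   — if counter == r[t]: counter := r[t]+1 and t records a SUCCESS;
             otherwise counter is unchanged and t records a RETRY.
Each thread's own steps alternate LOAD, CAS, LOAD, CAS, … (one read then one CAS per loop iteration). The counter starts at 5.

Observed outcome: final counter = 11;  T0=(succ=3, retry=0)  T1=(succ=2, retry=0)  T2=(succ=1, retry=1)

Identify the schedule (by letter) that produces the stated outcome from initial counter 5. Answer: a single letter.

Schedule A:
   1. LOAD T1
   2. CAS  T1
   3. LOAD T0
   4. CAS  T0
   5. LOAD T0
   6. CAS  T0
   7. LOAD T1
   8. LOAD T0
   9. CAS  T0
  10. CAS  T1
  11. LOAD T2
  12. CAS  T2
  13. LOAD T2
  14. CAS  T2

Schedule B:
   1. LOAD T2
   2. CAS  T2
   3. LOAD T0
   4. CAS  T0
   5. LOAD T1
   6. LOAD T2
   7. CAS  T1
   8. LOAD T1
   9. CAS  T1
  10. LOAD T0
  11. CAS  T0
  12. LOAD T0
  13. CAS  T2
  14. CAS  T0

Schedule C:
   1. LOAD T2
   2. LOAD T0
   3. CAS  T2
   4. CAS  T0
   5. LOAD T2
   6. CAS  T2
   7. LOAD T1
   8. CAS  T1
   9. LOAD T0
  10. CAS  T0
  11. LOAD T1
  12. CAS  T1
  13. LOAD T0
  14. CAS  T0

Run B:
step 1: T2 LOAD ⇒ load; ctr=5 reg=5
step 2: T2 CAS ⇒ ok; ctr=6 reg=5
step 3: T0 LOAD ⇒ load; ctr=6 reg=6
step 4: T0 CAS ⇒ ok; ctr=7 reg=6
step 5: T1 LOAD ⇒ load; ctr=7 reg=7
step 6: T2 LOAD ⇒ load; ctr=7 reg=7
step 7: T1 CAS ⇒ ok; ctr=8 reg=7
step 8: T1 LOAD ⇒ load; ctr=8 reg=8
step 9: T1 CAS ⇒ ok; ctr=9 reg=8
step 10: T0 LOAD ⇒ load; ctr=9 reg=9
step 11: T0 CAS ⇒ ok; ctr=10 reg=9
step 12: T0 LOAD ⇒ load; ctr=10 reg=10
step 13: T2 CAS ⇒ retry; ctr=10 reg=7
step 14: T0 CAS ⇒ ok; ctr=11 reg=10

B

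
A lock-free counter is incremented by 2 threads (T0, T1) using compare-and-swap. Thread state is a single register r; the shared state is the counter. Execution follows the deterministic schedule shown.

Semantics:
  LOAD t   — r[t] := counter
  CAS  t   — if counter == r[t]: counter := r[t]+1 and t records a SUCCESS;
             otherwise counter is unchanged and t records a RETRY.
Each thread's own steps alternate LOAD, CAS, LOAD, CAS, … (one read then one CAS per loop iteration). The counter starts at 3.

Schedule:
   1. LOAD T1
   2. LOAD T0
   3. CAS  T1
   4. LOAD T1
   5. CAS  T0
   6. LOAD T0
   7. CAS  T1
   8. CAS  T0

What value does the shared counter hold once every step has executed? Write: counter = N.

#1 T1 reads 3
#2 T0 reads 3
#3 T1 CAS(3→4) writes; counter now 4
#4 T1 reads 4
#5 T0 CAS(3→4) fails; counter now 4
#6 T0 reads 4
#7 T1 CAS(4→5) writes; counter now 5
#8 T0 CAS(4→5) fails; counter now 5

counter = 5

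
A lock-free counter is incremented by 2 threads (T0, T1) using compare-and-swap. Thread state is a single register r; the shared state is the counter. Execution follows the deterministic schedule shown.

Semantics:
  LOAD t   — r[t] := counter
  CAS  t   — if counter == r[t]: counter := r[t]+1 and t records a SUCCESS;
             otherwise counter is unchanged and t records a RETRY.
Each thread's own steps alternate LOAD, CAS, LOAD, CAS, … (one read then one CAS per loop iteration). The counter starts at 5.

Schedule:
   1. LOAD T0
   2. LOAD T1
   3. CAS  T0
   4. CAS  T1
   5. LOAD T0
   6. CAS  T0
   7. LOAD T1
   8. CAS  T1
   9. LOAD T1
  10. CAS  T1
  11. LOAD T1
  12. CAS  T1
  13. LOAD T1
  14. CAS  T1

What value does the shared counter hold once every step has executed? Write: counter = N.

T0 LOAD — after: cnt=5, r=5 — load
T1 LOAD — after: cnt=5, r=5 — load
T0 CAS — after: cnt=6, r=5 — ok
T1 CAS — after: cnt=6, r=5 — retry
T0 LOAD — after: cnt=6, r=6 — load
T0 CAS — after: cnt=7, r=6 — ok
T1 LOAD — after: cnt=7, r=7 — load
T1 CAS — after: cnt=8, r=7 — ok
T1 LOAD — after: cnt=8, r=8 — load
T1 CAS — after: cnt=9, r=8 — ok
T1 LOAD — after: cnt=9, r=9 — load
T1 CAS — after: cnt=10, r=9 — ok
T1 LOAD — after: cnt=10, r=10 — load
T1 CAS — after: cnt=11, r=10 — ok

counter = 11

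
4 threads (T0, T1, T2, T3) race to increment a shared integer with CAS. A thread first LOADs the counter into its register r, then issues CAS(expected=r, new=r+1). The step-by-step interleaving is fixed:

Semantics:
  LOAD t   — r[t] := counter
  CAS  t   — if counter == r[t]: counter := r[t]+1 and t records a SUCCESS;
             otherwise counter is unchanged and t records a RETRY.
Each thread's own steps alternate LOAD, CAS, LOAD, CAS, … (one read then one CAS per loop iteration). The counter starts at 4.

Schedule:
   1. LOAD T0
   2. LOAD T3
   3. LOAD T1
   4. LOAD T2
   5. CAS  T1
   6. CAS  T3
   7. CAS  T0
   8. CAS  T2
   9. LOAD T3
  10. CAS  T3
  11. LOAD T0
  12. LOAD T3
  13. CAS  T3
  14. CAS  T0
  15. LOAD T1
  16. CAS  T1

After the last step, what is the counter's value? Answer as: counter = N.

#1 T0 reads 4
#2 T3 reads 4
#3 T1 reads 4
#4 T2 reads 4
#5 T1 CAS(4→5) writes; counter now 5
#6 T3 CAS(4→5) fails; counter now 5
#7 T0 CAS(4→5) fails; counter now 5
#8 T2 CAS(4→5) fails; counter now 5
#9 T3 reads 5
#10 T3 CAS(5→6) writes; counter now 6
#11 T0 reads 6
#12 T3 reads 6
#13 T3 CAS(6→7) writes; counter now 7
#14 T0 CAS(6→7) fails; counter now 7
#15 T1 reads 7
#16 T1 CAS(7→8) writes; counter now 8

counter = 8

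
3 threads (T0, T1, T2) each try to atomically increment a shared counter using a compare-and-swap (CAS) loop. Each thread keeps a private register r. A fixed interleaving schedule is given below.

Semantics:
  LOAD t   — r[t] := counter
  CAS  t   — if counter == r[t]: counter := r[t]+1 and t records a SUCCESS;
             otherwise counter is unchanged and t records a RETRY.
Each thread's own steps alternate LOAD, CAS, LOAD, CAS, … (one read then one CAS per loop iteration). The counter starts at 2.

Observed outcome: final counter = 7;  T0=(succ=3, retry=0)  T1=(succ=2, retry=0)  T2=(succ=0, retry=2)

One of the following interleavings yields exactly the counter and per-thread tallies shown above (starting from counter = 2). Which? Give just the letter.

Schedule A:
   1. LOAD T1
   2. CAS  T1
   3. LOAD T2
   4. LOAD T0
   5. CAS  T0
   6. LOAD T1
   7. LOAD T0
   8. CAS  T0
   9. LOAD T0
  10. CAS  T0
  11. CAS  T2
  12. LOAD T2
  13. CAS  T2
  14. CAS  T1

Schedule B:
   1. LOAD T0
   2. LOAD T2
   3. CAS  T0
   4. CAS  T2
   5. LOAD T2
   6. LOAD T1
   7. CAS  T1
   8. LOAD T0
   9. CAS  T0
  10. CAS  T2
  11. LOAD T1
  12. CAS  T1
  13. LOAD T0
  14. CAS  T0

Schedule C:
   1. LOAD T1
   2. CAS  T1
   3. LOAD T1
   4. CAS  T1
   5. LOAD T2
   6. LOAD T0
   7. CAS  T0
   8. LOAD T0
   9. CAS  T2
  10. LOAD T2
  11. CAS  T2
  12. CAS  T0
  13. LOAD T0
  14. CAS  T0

Run B:
1. LOAD T0 → mem=2 r[T0]=2 [LOAD]
2. LOAD T2 → mem=2 r[T2]=2 [LOAD]
3. CAS T0 → mem=3 r[T0]=2 [OK]
4. CAS T2 → mem=3 r[T2]=2 [RETRY]
5. LOAD T2 → mem=3 r[T2]=3 [LOAD]
6. LOAD T1 → mem=3 r[T1]=3 [LOAD]
7. CAS T1 → mem=4 r[T1]=3 [OK]
8. LOAD T0 → mem=4 r[T0]=4 [LOAD]
9. CAS T0 → mem=5 r[T0]=4 [OK]
10. CAS T2 → mem=5 r[T2]=3 [RETRY]
11. LOAD T1 → mem=5 r[T1]=5 [LOAD]
12. CAS T1 → mem=6 r[T1]=5 [OK]
13. LOAD T0 → mem=6 r[T0]=6 [LOAD]
14. CAS T0 → mem=7 r[T0]=6 [OK]

B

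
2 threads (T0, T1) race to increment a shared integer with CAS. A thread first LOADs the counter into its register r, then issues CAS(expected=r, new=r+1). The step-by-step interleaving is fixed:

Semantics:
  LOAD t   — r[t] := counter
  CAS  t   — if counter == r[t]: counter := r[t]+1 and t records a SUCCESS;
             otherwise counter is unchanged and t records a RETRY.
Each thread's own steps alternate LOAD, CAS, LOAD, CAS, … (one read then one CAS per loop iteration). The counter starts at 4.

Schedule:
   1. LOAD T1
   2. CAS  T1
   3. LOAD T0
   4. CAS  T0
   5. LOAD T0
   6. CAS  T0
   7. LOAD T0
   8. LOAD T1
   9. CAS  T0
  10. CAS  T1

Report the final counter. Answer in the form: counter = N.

1. LOAD T1 → mem=4 r[T1]=4 [LOAD]
2. CAS T1 → mem=5 r[T1]=4 [OK]
3. LOAD T0 → mem=5 r[T0]=5 [LOAD]
4. CAS T0 → mem=6 r[T0]=5 [OK]
5. LOAD T0 → mem=6 r[T0]=6 [LOAD]
6. CAS T0 → mem=7 r[T0]=6 [OK]
7. LOAD T0 → mem=7 r[T0]=7 [LOAD]
8. LOAD T1 → mem=7 r[T1]=7 [LOAD]
9. CAS T0 → mem=8 r[T0]=7 [OK]
10. CAS T1 → mem=8 r[T1]=7 [RETRY]

counter = 8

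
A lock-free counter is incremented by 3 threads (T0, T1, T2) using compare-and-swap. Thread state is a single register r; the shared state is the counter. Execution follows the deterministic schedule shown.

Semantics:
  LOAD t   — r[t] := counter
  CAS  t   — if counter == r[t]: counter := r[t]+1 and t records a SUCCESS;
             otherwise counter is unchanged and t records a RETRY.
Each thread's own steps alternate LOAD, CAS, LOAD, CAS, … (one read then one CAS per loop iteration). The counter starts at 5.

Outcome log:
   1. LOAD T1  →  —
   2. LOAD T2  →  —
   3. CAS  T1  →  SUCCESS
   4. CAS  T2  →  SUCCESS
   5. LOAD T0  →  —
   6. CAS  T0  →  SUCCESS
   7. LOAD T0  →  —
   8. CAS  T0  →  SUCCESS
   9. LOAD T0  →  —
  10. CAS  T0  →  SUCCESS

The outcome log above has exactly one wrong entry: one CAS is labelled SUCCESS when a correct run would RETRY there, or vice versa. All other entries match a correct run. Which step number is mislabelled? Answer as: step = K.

step = 4

Re-executing:
[1] T1.load  rd  (counter 5, T1.r 5)
[2] T2.load  rd  (counter 5, T2.r 5)
[3] T1.cas  hit  (counter 6, T1.r 5)
[4] T2.cas  miss  (counter 6, T2.r 5)
[5] T0.load  rd  (counter 6, T0.r 6)
[6] T0.cas  hit  (counter 7, T0.r 6)
[7] T0.load  rd  (counter 7, T0.r 7)
[8] T0.cas  hit  (counter 8, T0.r 7)
[9] T0.load  rd  (counter 8, T0.r 8)
[10] T0.cas  hit  (counter 9, T0.r 8)
Mismatch at 4.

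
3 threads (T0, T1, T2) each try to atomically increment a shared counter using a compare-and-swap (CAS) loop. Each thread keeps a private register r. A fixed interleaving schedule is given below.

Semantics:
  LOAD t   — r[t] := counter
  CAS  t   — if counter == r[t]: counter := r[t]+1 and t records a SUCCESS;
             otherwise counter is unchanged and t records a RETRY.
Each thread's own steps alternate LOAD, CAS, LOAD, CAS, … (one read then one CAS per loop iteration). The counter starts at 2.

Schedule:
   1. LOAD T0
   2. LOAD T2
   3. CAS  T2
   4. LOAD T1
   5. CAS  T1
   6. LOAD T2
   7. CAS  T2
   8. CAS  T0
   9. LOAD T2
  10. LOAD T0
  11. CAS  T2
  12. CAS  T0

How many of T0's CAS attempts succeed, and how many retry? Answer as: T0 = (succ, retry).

step 1: T0 LOAD ⇒ load; ctr=2 reg=2
step 2: T2 LOAD ⇒ load; ctr=2 reg=2
step 3: T2 CAS ⇒ ok; ctr=3 reg=2
step 4: T1 LOAD ⇒ load; ctr=3 reg=3
step 5: T1 CAS ⇒ ok; ctr=4 reg=3
step 6: T2 LOAD ⇒ load; ctr=4 reg=4
step 7: T2 CAS ⇒ ok; ctr=5 reg=4
step 8: T0 CAS ⇒ retry; ctr=5 reg=2
step 9: T2 LOAD ⇒ load; ctr=5 reg=5
step 10: T0 LOAD ⇒ load; ctr=5 reg=5
step 11: T2 CAS ⇒ ok; ctr=6 reg=5
step 12: T0 CAS ⇒ retry; ctr=6 reg=5

T0 = (0, 2)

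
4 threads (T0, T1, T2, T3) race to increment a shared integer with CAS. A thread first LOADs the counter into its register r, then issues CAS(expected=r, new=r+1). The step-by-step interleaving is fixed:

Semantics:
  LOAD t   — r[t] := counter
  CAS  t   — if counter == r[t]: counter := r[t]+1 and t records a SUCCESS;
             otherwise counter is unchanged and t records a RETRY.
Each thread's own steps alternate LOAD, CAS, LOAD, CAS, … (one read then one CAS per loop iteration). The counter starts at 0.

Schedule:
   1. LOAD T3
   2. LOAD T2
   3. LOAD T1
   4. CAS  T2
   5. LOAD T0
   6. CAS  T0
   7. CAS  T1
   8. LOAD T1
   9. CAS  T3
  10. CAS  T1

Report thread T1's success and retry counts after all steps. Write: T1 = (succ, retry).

1. LOAD T3 → mem=0 r[T3]=0 [LOAD]
2. LOAD T2 → mem=0 r[T2]=0 [LOAD]
3. LOAD T1 → mem=0 r[T1]=0 [LOAD]
4. CAS T2 → mem=1 r[T2]=0 [OK]
5. LOAD T0 → mem=1 r[T0]=1 [LOAD]
6. CAS T0 → mem=2 r[T0]=1 [OK]
7. CAS T1 → mem=2 r[T1]=0 [RETRY]
8. LOAD T1 → mem=2 r[T1]=2 [LOAD]
9. CAS T3 → mem=2 r[T3]=0 [RETRY]
10. CAS T1 → mem=3 r[T1]=2 [OK]

T1 = (1, 1)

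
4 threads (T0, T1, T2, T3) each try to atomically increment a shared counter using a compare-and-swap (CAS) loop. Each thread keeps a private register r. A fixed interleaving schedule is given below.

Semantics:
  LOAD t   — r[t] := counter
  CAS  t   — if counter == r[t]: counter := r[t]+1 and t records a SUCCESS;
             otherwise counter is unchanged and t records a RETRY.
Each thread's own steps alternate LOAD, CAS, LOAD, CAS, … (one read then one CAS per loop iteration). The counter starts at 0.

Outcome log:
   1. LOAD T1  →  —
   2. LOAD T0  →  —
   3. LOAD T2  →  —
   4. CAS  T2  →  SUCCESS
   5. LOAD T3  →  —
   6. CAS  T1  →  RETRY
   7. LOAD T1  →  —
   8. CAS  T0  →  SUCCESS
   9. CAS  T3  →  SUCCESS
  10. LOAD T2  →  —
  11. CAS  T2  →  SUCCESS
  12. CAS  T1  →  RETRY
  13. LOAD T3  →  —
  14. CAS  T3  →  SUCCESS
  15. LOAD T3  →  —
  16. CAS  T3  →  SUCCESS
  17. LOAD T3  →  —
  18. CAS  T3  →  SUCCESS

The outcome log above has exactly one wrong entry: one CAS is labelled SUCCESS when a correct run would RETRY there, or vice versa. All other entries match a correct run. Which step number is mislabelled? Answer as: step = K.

step = 8

Reference trace:
   1) LOAD T1:  M=0  r_T1=0
   2) LOAD T0:  M=0  r_T0=0
   3) LOAD T2:  M=0  r_T2=0
   4) CAS  T2:  M=1  r_T2=0 ✓
   5) LOAD T3:  M=1  r_T3=1
   6) CAS  T1:  M=1  r_T1=0 ✗
   7) LOAD T1:  M=1  r_T1=1
   8) CAS  T0:  M=1  r_T0=0 ✗
   9) CAS  T3:  M=2  r_T3=1 ✓
  10) LOAD T2:  M=2  r_T2=2
  11) CAS  T2:  M=3  r_T2=2 ✓
  12) CAS  T1:  M=3  r_T1=1 ✗
  13) LOAD T3:  M=3  r_T3=3
  14) CAS  T3:  M=4  r_T3=3 ✓
  15) LOAD T3:  M=4  r_T3=4
  16) CAS  T3:  M=5  r_T3=4 ✓
  17) LOAD T3:  M=5  r_T3=5
  18) CAS  T3:  M=6  r_T3=5 ✓
Log disagrees first at step 8.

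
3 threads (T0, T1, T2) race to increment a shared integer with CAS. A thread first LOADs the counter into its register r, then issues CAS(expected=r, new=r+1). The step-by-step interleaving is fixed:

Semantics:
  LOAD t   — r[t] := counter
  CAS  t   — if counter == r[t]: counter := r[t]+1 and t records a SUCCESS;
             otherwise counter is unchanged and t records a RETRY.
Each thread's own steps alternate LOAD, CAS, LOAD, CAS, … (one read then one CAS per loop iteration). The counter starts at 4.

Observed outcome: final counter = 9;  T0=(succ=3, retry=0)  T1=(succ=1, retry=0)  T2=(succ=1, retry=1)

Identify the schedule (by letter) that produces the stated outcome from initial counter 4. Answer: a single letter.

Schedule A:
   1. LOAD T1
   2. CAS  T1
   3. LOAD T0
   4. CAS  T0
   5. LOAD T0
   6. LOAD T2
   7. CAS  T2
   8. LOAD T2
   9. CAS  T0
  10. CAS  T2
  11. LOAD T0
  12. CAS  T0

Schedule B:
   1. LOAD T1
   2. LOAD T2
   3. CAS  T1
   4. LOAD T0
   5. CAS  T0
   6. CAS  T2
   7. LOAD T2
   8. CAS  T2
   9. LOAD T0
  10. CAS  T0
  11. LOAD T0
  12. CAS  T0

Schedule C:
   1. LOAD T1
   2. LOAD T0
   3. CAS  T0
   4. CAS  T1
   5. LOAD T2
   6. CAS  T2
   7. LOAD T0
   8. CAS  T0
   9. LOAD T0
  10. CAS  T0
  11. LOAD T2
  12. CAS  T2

Run B:
T1 LOAD — after: cnt=4, r=4 — load
T2 LOAD — after: cnt=4, r=4 — load
T1 CAS — after: cnt=5, r=4 — ok
T0 LOAD — after: cnt=5, r=5 — load
T0 CAS — after: cnt=6, r=5 — ok
T2 CAS — after: cnt=6, r=4 — retry
T2 LOAD — after: cnt=6, r=6 — load
T2 CAS — after: cnt=7, r=6 — ok
T0 LOAD — after: cnt=7, r=7 — load
T0 CAS — after: cnt=8, r=7 — ok
T0 LOAD — after: cnt=8, r=8 — load
T0 CAS — after: cnt=9, r=8 — ok

B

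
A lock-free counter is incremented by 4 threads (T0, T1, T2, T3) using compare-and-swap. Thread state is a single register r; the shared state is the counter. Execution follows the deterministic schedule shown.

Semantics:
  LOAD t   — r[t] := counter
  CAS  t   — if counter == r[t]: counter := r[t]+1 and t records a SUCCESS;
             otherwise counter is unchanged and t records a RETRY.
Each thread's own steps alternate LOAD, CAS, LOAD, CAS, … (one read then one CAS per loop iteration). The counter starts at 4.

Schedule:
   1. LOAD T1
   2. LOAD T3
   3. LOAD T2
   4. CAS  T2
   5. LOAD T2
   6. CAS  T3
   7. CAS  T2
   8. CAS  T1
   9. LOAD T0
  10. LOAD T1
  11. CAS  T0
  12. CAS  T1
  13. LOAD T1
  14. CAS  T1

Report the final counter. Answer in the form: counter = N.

counter = 8

1. LOAD T1 → mem=4 r[T1]=4 [LOAD]
2. LOAD T3 → mem=4 r[T3]=4 [LOAD]
3. LOAD T2 → mem=4 r[T2]=4 [LOAD]
4. CAS T2 → mem=5 r[T2]=4 [OK]
5. LOAD T2 → mem=5 r[T2]=5 [LOAD]
6. CAS T3 → mem=5 r[T3]=4 [RETRY]
7. CAS T2 → mem=6 r[T2]=5 [OK]
8. CAS T1 → mem=6 r[T1]=4 [RETRY]
9. LOAD T0 → mem=6 r[T0]=6 [LOAD]
10. LOAD T1 → mem=6 r[T1]=6 [LOAD]
11. CAS T0 → mem=7 r[T0]=6 [OK]
12. CAS T1 → mem=7 r[T1]=6 [RETRY]
13. LOAD T1 → mem=7 r[T1]=7 [LOAD]
14. CAS T1 → mem=8 r[T1]=7 [OK]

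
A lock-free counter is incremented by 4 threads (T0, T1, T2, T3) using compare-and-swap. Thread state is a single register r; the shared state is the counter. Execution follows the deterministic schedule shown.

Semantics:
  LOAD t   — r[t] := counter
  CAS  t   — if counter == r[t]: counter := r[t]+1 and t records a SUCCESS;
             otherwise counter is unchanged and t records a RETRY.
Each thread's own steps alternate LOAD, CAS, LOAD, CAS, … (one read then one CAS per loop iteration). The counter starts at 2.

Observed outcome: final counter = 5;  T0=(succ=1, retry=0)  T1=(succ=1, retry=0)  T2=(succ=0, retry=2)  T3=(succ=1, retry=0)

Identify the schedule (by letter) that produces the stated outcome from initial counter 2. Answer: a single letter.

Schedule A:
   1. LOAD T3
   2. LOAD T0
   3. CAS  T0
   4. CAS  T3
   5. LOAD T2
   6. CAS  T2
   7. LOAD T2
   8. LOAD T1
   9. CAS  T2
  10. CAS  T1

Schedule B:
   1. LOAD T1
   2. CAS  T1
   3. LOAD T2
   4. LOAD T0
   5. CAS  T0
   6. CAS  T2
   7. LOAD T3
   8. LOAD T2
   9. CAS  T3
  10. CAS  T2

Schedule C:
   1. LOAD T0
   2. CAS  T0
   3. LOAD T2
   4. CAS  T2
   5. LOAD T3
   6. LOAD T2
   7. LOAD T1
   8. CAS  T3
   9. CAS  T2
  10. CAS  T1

B

Simulating candidate B:
#1 T1 reads 2
#2 T1 CAS(2→3) writes; counter now 3
#3 T2 reads 3
#4 T0 reads 3
#5 T0 CAS(3→4) writes; counter now 4
#6 T2 CAS(3→4) fails; counter now 4
#7 T3 reads 4
#8 T2 reads 4
#9 T3 CAS(4→5) writes; counter now 5
#10 T2 CAS(4→5) fails; counter now 5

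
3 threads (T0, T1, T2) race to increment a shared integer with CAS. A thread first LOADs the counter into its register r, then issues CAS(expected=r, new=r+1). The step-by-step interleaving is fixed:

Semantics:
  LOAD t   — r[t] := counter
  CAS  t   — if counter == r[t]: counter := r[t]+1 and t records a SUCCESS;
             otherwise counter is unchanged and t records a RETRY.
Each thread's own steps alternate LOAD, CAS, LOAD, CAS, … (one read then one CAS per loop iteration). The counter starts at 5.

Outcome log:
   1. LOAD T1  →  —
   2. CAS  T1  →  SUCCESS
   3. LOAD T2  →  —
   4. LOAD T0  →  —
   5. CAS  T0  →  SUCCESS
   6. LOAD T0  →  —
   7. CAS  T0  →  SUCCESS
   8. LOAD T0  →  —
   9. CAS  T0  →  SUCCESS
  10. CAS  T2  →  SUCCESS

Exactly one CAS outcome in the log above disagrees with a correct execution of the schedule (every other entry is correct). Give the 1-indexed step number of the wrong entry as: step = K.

step = 10

Re-executing:
#1 T1 reads 5
#2 T1 CAS(5→6) writes; counter now 6
#3 T2 reads 6
#4 T0 reads 6
#5 T0 CAS(6→7) writes; counter now 7
#6 T0 reads 7
#7 T0 CAS(7→8) writes; counter now 8
#8 T0 reads 8
#9 T0 CAS(8→9) writes; counter now 9
#10 T2 CAS(6→7) fails; counter now 9
Flip is step 10.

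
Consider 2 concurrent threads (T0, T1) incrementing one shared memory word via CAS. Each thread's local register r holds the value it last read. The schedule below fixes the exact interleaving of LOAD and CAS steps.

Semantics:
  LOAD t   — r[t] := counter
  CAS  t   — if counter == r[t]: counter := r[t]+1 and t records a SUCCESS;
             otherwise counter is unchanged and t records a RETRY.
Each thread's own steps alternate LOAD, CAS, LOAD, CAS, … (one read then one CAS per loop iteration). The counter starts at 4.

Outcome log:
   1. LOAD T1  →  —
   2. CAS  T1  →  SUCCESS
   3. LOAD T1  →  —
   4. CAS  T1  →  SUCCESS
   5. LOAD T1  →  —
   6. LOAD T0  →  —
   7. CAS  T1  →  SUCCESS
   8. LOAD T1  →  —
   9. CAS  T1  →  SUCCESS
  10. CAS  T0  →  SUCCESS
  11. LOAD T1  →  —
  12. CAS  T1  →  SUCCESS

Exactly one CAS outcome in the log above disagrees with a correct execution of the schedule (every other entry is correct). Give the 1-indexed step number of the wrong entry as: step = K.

Reference trace:
step 1: T1 LOAD ⇒ load; ctr=4 reg=4
step 2: T1 CAS ⇒ ok; ctr=5 reg=4
step 3: T1 LOAD ⇒ load; ctr=5 reg=5
step 4: T1 CAS ⇒ ok; ctr=6 reg=5
step 5: T1 LOAD ⇒ load; ctr=6 reg=6
step 6: T0 LOAD ⇒ load; ctr=6 reg=6
step 7: T1 CAS ⇒ ok; ctr=7 reg=6
step 8: T1 LOAD ⇒ load; ctr=7 reg=7
step 9: T1 CAS ⇒ ok; ctr=8 reg=7
step 10: T0 CAS ⇒ retry; ctr=8 reg=6
step 11: T1 LOAD ⇒ load; ctr=8 reg=8
step 12: T1 CAS ⇒ ok; ctr=9 reg=8
Mismatch at 10.

step = 10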